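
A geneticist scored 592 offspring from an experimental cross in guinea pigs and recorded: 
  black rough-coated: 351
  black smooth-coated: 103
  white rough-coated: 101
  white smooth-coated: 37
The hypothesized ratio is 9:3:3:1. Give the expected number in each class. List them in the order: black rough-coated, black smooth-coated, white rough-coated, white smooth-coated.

Expected counts for N = 592 under a 9:3:3:1 ratio (total parts = 16):
  black rough-coated: 592 × 9/16 = 333
  black smooth-coated: 592 × 3/16 = 111
  white rough-coated: 592 × 3/16 = 111
  white smooth-coated: 592 × 1/16 = 37

333, 111, 111, 37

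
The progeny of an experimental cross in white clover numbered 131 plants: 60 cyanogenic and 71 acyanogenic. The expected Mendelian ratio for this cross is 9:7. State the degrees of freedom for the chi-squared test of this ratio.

1

A goodness-of-fit test with 2 phenotype classes has df = 2 − 1 = 1.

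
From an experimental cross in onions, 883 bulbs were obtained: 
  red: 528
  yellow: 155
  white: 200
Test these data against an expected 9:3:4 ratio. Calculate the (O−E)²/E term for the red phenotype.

1.974

Under the 9:3:4 hypothesis (Σ ratio = 16, N = 883):
  red: 883 × 9/16 = 496.6875
  yellow: 883 × 3/16 = 165.5625
  white: 883 × 4/16 = 220.75
Contribution of red: (528 − 496.6875)² / 496.6875 = 1.9740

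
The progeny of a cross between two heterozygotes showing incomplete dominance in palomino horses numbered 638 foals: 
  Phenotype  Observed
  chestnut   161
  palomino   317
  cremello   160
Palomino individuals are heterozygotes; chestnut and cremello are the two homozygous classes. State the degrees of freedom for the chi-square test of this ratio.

2

With incomplete dominance, a heterozygote × heterozygote cross gives a 1:2:1 phenotypic ratio.
A goodness-of-fit test with 3 phenotype classes has df = 3 − 1 = 2.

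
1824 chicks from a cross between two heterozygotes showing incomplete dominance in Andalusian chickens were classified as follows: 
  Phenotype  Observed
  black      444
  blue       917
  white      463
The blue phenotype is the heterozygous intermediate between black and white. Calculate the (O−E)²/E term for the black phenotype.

With incomplete dominance, a heterozygote × heterozygote cross gives a 1:2:1 phenotypic ratio.
Total ratio parts = 4. Expected numbers out of 1824:
  black: 1824 × 1/4 = 456
  blue: 1824 × 2/4 = 912
  white: 1824 × 1/4 = 456
Contribution of black: (444 − 456)² / 456 = 0.3158

0.316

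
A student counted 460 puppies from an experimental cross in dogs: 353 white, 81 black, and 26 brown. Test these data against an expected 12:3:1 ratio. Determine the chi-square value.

0.768

Total ratio parts = 16. Expected numbers out of 460:
  white: 460 × 12/16 = 345
  black: 460 × 3/16 = 86.25
  brown: 460 × 1/16 = 28.75
χ² = Σ (O − E)² / E
  white: (353 − 345)² / 345 = 0.1855
  black: (81 − 86.25)² / 86.25 = 0.3196
  brown: (26 − 28.75)² / 28.75 = 0.2630
χ² = 0.1855 + 0.3196 + 0.2630 = 0.7681 ≈ 0.768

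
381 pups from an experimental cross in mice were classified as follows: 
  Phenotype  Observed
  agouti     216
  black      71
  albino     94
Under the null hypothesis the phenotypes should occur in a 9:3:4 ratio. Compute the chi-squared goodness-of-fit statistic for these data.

0.032

Total ratio parts = 16. Expected numbers out of 381:
  agouti: 381 × 9/16 = 214.3125
  black: 381 × 3/16 = 71.4375
  albino: 381 × 4/16 = 95.25
χ² = Σ (O − E)² / E
  agouti: (216 − 214.3125)² / 214.3125 = 0.0133
  black: (71 − 71.4375)² / 71.4375 = 0.0027
  albino: (94 − 95.25)² / 95.25 = 0.0164
χ² = 0.0133 + 0.0027 + 0.0164 = 0.0324 ≈ 0.032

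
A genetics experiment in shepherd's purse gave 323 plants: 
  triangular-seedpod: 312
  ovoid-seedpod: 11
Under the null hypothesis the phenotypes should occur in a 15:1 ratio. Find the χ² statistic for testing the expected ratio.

4.460

Expected counts for N = 323 under a 15:1 ratio (total parts = 16):
  triangular-seedpod: 323 × 15/16 = 302.8125
  ovoid-seedpod: 323 × 1/16 = 20.1875
χ² = Σ (O − E)² / E
  triangular-seedpod: (312 − 302.8125)² / 302.8125 = 0.2788
  ovoid-seedpod: (11 − 20.1875)² / 20.1875 = 4.1813
χ² = 0.2788 + 4.1813 = 4.4601 ≈ 4.460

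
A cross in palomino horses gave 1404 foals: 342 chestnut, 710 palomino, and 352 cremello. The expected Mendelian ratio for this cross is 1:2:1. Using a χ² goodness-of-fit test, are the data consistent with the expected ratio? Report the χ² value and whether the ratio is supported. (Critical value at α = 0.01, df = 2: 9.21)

Expected counts for N = 1404 under a 1:2:1 ratio (total parts = 4):
  chestnut: 1404 × 1/4 = 351
  palomino: 1404 × 2/4 = 702
  cremello: 1404 × 1/4 = 351
χ² = Σ (O − E)² / E
  chestnut: (342 − 351)² / 351 = 0.2308
  palomino: (710 − 702)² / 702 = 0.0912
  cremello: (352 − 351)² / 351 = 0.0028
χ² = 0.2308 + 0.0912 + 0.0028 = 0.3248 ≈ 0.325
Degrees of freedom = 3 − 1 = 2; critical value at α = 0.01 is 9.21.
Since 0.325 < 9.21, we fail to reject the null hypothesis — the data are consistent with the 1:2:1 ratio.

0.325; consistent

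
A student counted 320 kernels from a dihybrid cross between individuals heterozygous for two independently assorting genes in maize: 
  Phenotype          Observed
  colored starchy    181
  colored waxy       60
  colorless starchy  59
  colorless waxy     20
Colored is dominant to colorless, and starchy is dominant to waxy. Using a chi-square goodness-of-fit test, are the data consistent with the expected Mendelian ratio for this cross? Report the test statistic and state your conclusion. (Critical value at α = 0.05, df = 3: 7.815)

0.022; consistent

A dihybrid F₂ with independent assortment and complete dominance at both loci gives a 9:3:3:1 phenotypic ratio.
Total ratio parts = 16. Expected numbers out of 320:
  colored starchy: 320 × 9/16 = 180
  colored waxy: 320 × 3/16 = 60
  colorless starchy: 320 × 3/16 = 60
  colorless waxy: 320 × 1/16 = 20
χ² = Σ (O − E)² / E
  colored starchy: (181 − 180)² / 180 = 0.0056
  colored waxy: (60 − 60)² / 60 = 0.0000
  colorless starchy: (59 − 60)² / 60 = 0.0167
  colorless waxy: (20 − 20)² / 20 = 0.0000
χ² = 0.0056 + 0.0000 + 0.0167 + 0.0000 = 0.0223 ≈ 0.022
Degrees of freedom = 4 − 1 = 3; critical value at α = 0.05 is 7.815.
Since 0.022 < 7.815, we fail to reject the null hypothesis — the data are consistent with the 9:3:3:1 ratio.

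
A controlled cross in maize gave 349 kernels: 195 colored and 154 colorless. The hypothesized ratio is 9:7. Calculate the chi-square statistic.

Total ratio parts = 16. Expected numbers out of 349:
  colored: 349 × 9/16 = 196.3125
  colorless: 349 × 7/16 = 152.6875
χ² = Σ (O − E)² / E
  colored: (195 − 196.3125)² / 196.3125 = 0.0088
  colorless: (154 − 152.6875)² / 152.6875 = 0.0113
χ² = 0.0088 + 0.0113 = 0.0201 ≈ 0.020

0.020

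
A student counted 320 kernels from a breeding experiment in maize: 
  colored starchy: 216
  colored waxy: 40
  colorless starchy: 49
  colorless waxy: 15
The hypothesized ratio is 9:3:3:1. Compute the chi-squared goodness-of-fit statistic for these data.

17.133

Total ratio parts = 16. Expected numbers out of 320:
  colored starchy: 320 × 9/16 = 180
  colored waxy: 320 × 3/16 = 60
  colorless starchy: 320 × 3/16 = 60
  colorless waxy: 320 × 1/16 = 20
χ² = Σ (O − E)² / E
  colored starchy: (216 − 180)² / 180 = 7.2000
  colored waxy: (40 − 60)² / 60 = 6.6667
  colorless starchy: (49 − 60)² / 60 = 2.0167
  colorless waxy: (15 − 20)² / 20 = 1.2500
χ² = 7.2000 + 6.6667 + 2.0167 + 1.2500 = 17.1334 ≈ 17.133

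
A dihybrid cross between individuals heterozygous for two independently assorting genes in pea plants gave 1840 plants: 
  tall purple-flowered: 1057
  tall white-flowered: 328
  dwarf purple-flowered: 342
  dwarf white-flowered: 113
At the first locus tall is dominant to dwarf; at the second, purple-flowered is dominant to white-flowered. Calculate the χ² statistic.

A dihybrid F₂ with independent assortment and complete dominance at both loci gives a 9:3:3:1 phenotypic ratio.
Expected counts for N = 1840 under a 9:3:3:1 ratio (total parts = 16):
  tall purple-flowered: 1840 × 9/16 = 1035
  tall white-flowered: 1840 × 3/16 = 345
  dwarf purple-flowered: 1840 × 3/16 = 345
  dwarf white-flowered: 1840 × 1/16 = 115
χ² = Σ (O − E)² / E
  tall purple-flowered: (1057 − 1035)² / 1035 = 0.4676
  tall white-flowered: (328 − 345)² / 345 = 0.8377
  dwarf purple-flowered: (342 − 345)² / 345 = 0.0261
  dwarf white-flowered: (113 − 115)² / 115 = 0.0348
χ² = 0.4676 + 0.8377 + 0.0261 + 0.0348 = 1.3662 ≈ 1.366

1.366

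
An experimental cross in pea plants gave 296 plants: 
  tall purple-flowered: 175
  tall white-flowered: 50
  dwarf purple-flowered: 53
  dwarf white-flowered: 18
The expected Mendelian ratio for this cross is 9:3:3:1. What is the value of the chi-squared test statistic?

The 9:3:3:1 ratio has 16 parts, so with N = 296 the expected counts are:
  tall purple-flowered: 296 × 9/16 = 166.5
  tall white-flowered: 296 × 3/16 = 55.5
  dwarf purple-flowered: 296 × 3/16 = 55.5
  dwarf white-flowered: 296 × 1/16 = 18.5
χ² = Σ (O − E)² / E
  tall purple-flowered: (175 − 166.5)² / 166.5 = 0.4339
  tall white-flowered: (50 − 55.5)² / 55.5 = 0.5450
  dwarf purple-flowered: (53 − 55.5)² / 55.5 = 0.1126
  dwarf white-flowered: (18 − 18.5)² / 18.5 = 0.0135
χ² = 0.4339 + 0.5450 + 0.1126 + 0.0135 = 1.105

1.105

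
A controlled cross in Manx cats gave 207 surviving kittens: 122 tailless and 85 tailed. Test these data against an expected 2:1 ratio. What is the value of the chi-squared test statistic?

5.565

Expected counts for N = 207 under a 2:1 ratio (total parts = 3):
  tailless: 207 × 2/3 = 138
  tailed: 207 × 1/3 = 69
χ² = Σ (O − E)² / E
  tailless: (122 − 138)² / 138 = 1.8551
  tailed: (85 − 69)² / 69 = 3.7101
χ² = 1.8551 + 3.7101 = 5.5652 ≈ 5.565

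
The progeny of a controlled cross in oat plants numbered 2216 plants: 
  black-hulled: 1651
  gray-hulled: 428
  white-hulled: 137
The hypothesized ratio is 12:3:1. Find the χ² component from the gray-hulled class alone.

0.376

Expected counts for N = 2216 under a 12:3:1 ratio (total parts = 16):
  black-hulled: 2216 × 12/16 = 1662
  gray-hulled: 2216 × 3/16 = 415.5
  white-hulled: 2216 × 1/16 = 138.5
Contribution of gray-hulled: (428 − 415.5)² / 415.5 = 0.3761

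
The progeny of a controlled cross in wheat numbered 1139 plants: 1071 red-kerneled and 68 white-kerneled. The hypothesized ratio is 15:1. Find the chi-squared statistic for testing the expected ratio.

Under the 15:1 hypothesis (Σ ratio = 16, N = 1139):
  red-kerneled: 1139 × 15/16 = 1067.8125
  white-kerneled: 1139 × 1/16 = 71.1875
χ² = Σ (O − E)² / E
  red-kerneled: (1071 − 1067.8125)² / 1067.8125 = 0.0095
  white-kerneled: (68 − 71.1875)² / 71.1875 = 0.1427
χ² = 0.0095 + 0.1427 = 0.1522 ≈ 0.152

0.152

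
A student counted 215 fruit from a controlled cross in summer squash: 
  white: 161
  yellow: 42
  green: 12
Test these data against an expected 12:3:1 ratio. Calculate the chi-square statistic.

Total ratio parts = 16. Expected numbers out of 215:
  white: 215 × 12/16 = 161.25
  yellow: 215 × 3/16 = 40.3125
  green: 215 × 1/16 = 13.4375
χ² = Σ (O − E)² / E
  white: (161 − 161.25)² / 161.25 = 0.0004
  yellow: (42 − 40.3125)² / 40.3125 = 0.0706
  green: (12 − 13.4375)² / 13.4375 = 0.1538
χ² = 0.0004 + 0.0706 + 0.1538 = 0.2248 ≈ 0.225

0.225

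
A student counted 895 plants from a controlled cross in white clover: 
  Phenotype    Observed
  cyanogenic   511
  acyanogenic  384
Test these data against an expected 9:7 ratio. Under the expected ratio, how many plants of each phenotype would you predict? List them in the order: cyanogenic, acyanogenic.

Total ratio parts = 16. Expected numbers out of 895:
  cyanogenic: 895 × 9/16 = 503.4375
  acyanogenic: 895 × 7/16 = 391.5625

503.4375, 391.5625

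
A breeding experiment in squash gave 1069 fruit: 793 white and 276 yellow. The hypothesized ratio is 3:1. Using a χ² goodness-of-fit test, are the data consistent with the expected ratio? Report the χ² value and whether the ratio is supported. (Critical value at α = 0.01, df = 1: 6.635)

Total ratio parts = 4. Expected numbers out of 1069:
  white: 1069 × 3/4 = 801.75
  yellow: 1069 × 1/4 = 267.25
χ² = Σ (O − E)² / E
  white: (793 − 801.75)² / 801.75 = 0.0955
  yellow: (276 − 267.25)² / 267.25 = 0.2865
χ² = 0.0955 + 0.2865 = 0.382
Degrees of freedom = 2 − 1 = 1; critical value at α = 0.01 is 6.635.
Since 0.382 < 6.635, we fail to reject the null hypothesis — the data are consistent with the 3:1 ratio.

0.382; consistent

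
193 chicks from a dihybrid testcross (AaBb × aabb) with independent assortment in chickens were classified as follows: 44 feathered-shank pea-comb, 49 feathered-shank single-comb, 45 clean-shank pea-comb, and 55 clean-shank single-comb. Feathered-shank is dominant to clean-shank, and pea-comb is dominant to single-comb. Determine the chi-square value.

1.549

A dihybrid testcross with independent assortment gives a 1:1:1:1 ratio.
Under the 1:1:1:1 hypothesis (Σ ratio = 4, N = 193):
  feathered-shank pea-comb: 193 × 1/4 = 48.25
  feathered-shank single-comb: 193 × 1/4 = 48.25
  clean-shank pea-comb: 193 × 1/4 = 48.25
  clean-shank single-comb: 193 × 1/4 = 48.25
χ² = Σ (O − E)² / E
  feathered-shank pea-comb: (44 − 48.25)² / 48.25 = 0.3744
  feathered-shank single-comb: (49 − 48.25)² / 48.25 = 0.0117
  clean-shank pea-comb: (45 − 48.25)² / 48.25 = 0.2189
  clean-shank single-comb: (55 − 48.25)² / 48.25 = 0.9443
χ² = 0.3744 + 0.0117 + 0.2189 + 0.9443 = 1.5493 ≈ 1.549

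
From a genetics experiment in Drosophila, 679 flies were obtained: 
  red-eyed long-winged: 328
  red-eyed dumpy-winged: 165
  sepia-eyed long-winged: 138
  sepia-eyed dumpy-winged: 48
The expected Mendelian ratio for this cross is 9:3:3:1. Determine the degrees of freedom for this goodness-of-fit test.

3

A goodness-of-fit test with 4 phenotype classes has df = 4 − 1 = 3.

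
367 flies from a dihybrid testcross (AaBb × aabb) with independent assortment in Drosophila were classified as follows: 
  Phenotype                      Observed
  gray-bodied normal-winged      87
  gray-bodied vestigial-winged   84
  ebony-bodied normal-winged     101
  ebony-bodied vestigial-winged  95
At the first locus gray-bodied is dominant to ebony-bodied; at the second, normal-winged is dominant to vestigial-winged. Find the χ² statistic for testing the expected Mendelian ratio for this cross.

A dihybrid testcross with independent assortment gives a 1:1:1:1 ratio.
The 1:1:1:1 ratio has 4 parts, so with N = 367 the expected counts are:
  gray-bodied normal-winged: 367 × 1/4 = 91.75
  gray-bodied vestigial-winged: 367 × 1/4 = 91.75
  ebony-bodied normal-winged: 367 × 1/4 = 91.75
  ebony-bodied vestigial-winged: 367 × 1/4 = 91.75
χ² = Σ (O − E)² / E
  gray-bodied normal-winged: (87 − 91.75)² / 91.75 = 0.2459
  gray-bodied vestigial-winged: (84 − 91.75)² / 91.75 = 0.6546
  ebony-bodied normal-winged: (101 − 91.75)² / 91.75 = 0.9326
  ebony-bodied vestigial-winged: (95 − 91.75)² / 91.75 = 0.1151
χ² = 0.2459 + 0.6546 + 0.9326 + 0.1151 = 1.9482 ≈ 1.948

1.948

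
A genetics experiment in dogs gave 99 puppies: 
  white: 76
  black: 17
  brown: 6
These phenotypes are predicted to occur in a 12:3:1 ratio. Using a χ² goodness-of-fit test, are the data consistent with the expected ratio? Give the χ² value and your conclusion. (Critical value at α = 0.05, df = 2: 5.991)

Expected counts for N = 99 under a 12:3:1 ratio (total parts = 16):
  white: 99 × 12/16 = 74.25
  black: 99 × 3/16 = 18.5625
  brown: 99 × 1/16 = 6.1875
χ² = Σ (O − E)² / E
  white: (76 − 74.25)² / 74.25 = 0.0412
  black: (17 − 18.5625)² / 18.5625 = 0.1315
  brown: (6 − 6.1875)² / 6.1875 = 0.0057
χ² = 0.0412 + 0.1315 + 0.0057 = 0.1784 ≈ 0.178
Degrees of freedom = 3 − 1 = 2; critical value at α = 0.05 is 5.991.
Since 0.178 < 5.991, we fail to reject the null hypothesis — the data are consistent with the 12:3:1 ratio.

0.178; consistent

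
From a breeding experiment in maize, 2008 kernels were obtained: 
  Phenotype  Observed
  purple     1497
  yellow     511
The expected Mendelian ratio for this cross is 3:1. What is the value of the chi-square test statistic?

0.215

Under the 3:1 hypothesis (Σ ratio = 4, N = 2008):
  purple: 2008 × 3/4 = 1506
  yellow: 2008 × 1/4 = 502
χ² = Σ (O − E)² / E
  purple: (1497 − 1506)² / 1506 = 0.0538
  yellow: (511 − 502)² / 502 = 0.1614
χ² = 0.0538 + 0.1614 = 0.2152 ≈ 0.215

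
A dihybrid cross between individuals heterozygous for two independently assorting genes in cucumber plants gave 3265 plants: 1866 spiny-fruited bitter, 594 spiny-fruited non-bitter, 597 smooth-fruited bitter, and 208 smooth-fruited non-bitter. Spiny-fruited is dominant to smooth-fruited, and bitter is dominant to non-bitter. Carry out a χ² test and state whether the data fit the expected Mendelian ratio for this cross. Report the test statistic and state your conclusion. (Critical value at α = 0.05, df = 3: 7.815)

1.465; consistent

A dihybrid F₂ with independent assortment and complete dominance at both loci gives a 9:3:3:1 phenotypic ratio.
The 9:3:3:1 ratio has 16 parts, so with N = 3265 the expected counts are:
  spiny-fruited bitter: 3265 × 9/16 = 1836.5625
  spiny-fruited non-bitter: 3265 × 3/16 = 612.1875
  smooth-fruited bitter: 3265 × 3/16 = 612.1875
  smooth-fruited non-bitter: 3265 × 1/16 = 204.0625
χ² = Σ (O − E)² / E
  spiny-fruited bitter: (1866 − 1836.5625)² / 1836.5625 = 0.4718
  spiny-fruited non-bitter: (594 − 612.1875)² / 612.1875 = 0.5403
  smooth-fruited bitter: (597 − 612.1875)² / 612.1875 = 0.3768
  smooth-fruited non-bitter: (208 − 204.0625)² / 204.0625 = 0.0760
χ² = 0.4718 + 0.5403 + 0.3768 + 0.0760 = 1.4649 ≈ 1.465
Degrees of freedom = 4 − 1 = 3; critical value at α = 0.05 is 7.815.
Since 1.465 < 7.815, we fail to reject the null hypothesis — the data are consistent with the 9:3:3:1 ratio.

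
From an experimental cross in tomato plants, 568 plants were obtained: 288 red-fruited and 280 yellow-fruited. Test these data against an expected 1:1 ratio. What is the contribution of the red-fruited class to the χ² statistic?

0.056

Total ratio parts = 2. Expected numbers out of 568:
  red-fruited: 568 × 1/2 = 284
  yellow-fruited: 568 × 1/2 = 284
Contribution of red-fruited: (288 − 284)² / 284 = 0.0563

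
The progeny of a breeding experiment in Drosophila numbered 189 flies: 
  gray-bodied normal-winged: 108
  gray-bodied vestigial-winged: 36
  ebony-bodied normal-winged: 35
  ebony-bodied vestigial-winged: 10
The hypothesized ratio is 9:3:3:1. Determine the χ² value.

0.319

The 9:3:3:1 ratio has 16 parts, so with N = 189 the expected counts are:
  gray-bodied normal-winged: 189 × 9/16 = 106.3125
  gray-bodied vestigial-winged: 189 × 3/16 = 35.4375
  ebony-bodied normal-winged: 189 × 3/16 = 35.4375
  ebony-bodied vestigial-winged: 189 × 1/16 = 11.8125
χ² = Σ (O − E)² / E
  gray-bodied normal-winged: (108 − 106.3125)² / 106.3125 = 0.0268
  gray-bodied vestigial-winged: (36 − 35.4375)² / 35.4375 = 0.0089
  ebony-bodied normal-winged: (35 − 35.4375)² / 35.4375 = 0.0054
  ebony-bodied vestigial-winged: (10 − 11.8125)² / 11.8125 = 0.2781
χ² = 0.0268 + 0.0089 + 0.0054 + 0.2781 = 0.3192 ≈ 0.319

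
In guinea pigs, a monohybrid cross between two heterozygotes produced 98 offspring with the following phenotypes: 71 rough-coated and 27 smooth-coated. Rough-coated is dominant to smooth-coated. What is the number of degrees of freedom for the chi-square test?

1

For a monohybrid cross between heterozygotes with complete dominance, the expected phenotypic ratio is 3:1.
A goodness-of-fit test with 2 phenotype classes has df = 2 − 1 = 1.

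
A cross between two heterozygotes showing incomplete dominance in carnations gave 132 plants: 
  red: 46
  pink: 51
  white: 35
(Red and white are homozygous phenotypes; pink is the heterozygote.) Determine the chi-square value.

With incomplete dominance, a heterozygote × heterozygote cross gives a 1:2:1 phenotypic ratio.
Expected counts for N = 132 under a 1:2:1 ratio (total parts = 4):
  red: 132 × 1/4 = 33
  pink: 132 × 2/4 = 66
  white: 132 × 1/4 = 33
χ² = Σ (O − E)² / E
  red: (46 − 33)² / 33 = 5.1212
  pink: (51 − 66)² / 66 = 3.4091
  white: (35 − 33)² / 33 = 0.1212
χ² = 5.1212 + 3.4091 + 0.1212 = 8.6515 ≈ 8.652

8.652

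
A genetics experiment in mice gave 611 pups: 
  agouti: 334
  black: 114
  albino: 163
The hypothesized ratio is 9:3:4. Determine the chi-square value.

The 9:3:4 ratio has 16 parts, so with N = 611 the expected counts are:
  agouti: 611 × 9/16 = 343.6875
  black: 611 × 3/16 = 114.5625
  albino: 611 × 4/16 = 152.75
χ² = Σ (O − E)² / E
  agouti: (334 − 343.6875)² / 343.6875 = 0.2731
  black: (114 − 114.5625)² / 114.5625 = 0.0028
  albino: (163 − 152.75)² / 152.75 = 0.6878
χ² = 0.2731 + 0.0028 + 0.6878 = 0.9637 ≈ 0.964

0.964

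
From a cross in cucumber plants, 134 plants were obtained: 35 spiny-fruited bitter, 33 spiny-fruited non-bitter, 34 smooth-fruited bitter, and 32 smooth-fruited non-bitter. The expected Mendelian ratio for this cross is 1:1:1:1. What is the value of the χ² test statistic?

Expected counts for N = 134 under a 1:1:1:1 ratio (total parts = 4):
  spiny-fruited bitter: 134 × 1/4 = 33.5
  spiny-fruited non-bitter: 134 × 1/4 = 33.5
  smooth-fruited bitter: 134 × 1/4 = 33.5
  smooth-fruited non-bitter: 134 × 1/4 = 33.5
χ² = Σ (O − E)² / E
  spiny-fruited bitter: (35 − 33.5)² / 33.5 = 0.0672
  spiny-fruited non-bitter: (33 − 33.5)² / 33.5 = 0.0075
  smooth-fruited bitter: (34 − 33.5)² / 33.5 = 0.0075
  smooth-fruited non-bitter: (32 − 33.5)² / 33.5 = 0.0672
χ² = 0.0672 + 0.0075 + 0.0075 + 0.0672 = 0.1494 ≈ 0.149

0.149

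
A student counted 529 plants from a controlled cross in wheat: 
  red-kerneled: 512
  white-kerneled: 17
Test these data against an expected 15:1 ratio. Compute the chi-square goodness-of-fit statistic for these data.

8.324

Expected counts for N = 529 under a 15:1 ratio (total parts = 16):
  red-kerneled: 529 × 15/16 = 495.9375
  white-kerneled: 529 × 1/16 = 33.0625
χ² = Σ (O − E)² / E
  red-kerneled: (512 − 495.9375)² / 495.9375 = 0.5202
  white-kerneled: (17 − 33.0625)² / 33.0625 = 7.8035
χ² = 0.5202 + 7.8035 = 8.3237 ≈ 8.324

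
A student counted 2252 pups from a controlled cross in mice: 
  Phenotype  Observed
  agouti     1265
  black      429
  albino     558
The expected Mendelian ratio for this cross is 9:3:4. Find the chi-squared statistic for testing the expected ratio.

Under the 9:3:4 hypothesis (Σ ratio = 16, N = 2252):
  agouti: 2252 × 9/16 = 1266.75
  black: 2252 × 3/16 = 422.25
  albino: 2252 × 4/16 = 563
χ² = Σ (O − E)² / E
  agouti: (1265 − 1266.75)² / 1266.75 = 0.0024
  black: (429 − 422.25)² / 422.25 = 0.1079
  albino: (558 − 563)² / 563 = 0.0444
χ² = 0.0024 + 0.1079 + 0.0444 = 0.1547 ≈ 0.155

0.155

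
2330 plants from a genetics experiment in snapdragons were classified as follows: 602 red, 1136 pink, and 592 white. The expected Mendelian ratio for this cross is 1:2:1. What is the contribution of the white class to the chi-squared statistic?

Under the 1:2:1 hypothesis (Σ ratio = 4, N = 2330):
  red: 2330 × 1/4 = 582.5
  pink: 2330 × 2/4 = 1165
  white: 2330 × 1/4 = 582.5
Contribution of white: (592 − 582.5)² / 582.5 = 0.1549

0.155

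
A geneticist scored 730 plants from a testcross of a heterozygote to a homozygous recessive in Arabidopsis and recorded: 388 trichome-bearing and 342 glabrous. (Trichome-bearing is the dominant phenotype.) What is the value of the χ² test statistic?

A testcross of a heterozygote (Aa × aa) gives a 1:1 phenotypic ratio.
The 1:1 ratio has 2 parts, so with N = 730 the expected counts are:
  trichome-bearing: 730 × 1/2 = 365
  glabrous: 730 × 1/2 = 365
χ² = Σ (O − E)² / E
  trichome-bearing: (388 − 365)² / 365 = 1.4493
  glabrous: (342 − 365)² / 365 = 1.4493
χ² = 1.4493 + 1.4493 = 2.8986 ≈ 2.899

2.899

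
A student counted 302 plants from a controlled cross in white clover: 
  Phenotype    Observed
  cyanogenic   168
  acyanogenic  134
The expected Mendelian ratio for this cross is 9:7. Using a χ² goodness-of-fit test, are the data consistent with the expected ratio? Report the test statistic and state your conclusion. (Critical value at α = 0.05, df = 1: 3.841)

0.047; consistent

Total ratio parts = 16. Expected numbers out of 302:
  cyanogenic: 302 × 9/16 = 169.875
  acyanogenic: 302 × 7/16 = 132.125
χ² = Σ (O − E)² / E
  cyanogenic: (168 − 169.875)² / 169.875 = 0.0207
  acyanogenic: (134 − 132.125)² / 132.125 = 0.0266
χ² = 0.0207 + 0.0266 = 0.0473 ≈ 0.047
Degrees of freedom = 2 − 1 = 1; critical value at α = 0.05 is 3.841.
Since 0.047 < 3.841, we fail to reject the null hypothesis — the data are consistent with the 9:7 ratio.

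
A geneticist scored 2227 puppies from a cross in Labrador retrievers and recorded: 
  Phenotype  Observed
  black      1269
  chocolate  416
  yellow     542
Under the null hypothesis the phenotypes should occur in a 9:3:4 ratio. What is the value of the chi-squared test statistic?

The 9:3:4 ratio has 16 parts, so with N = 2227 the expected counts are:
  black: 2227 × 9/16 = 1252.6875
  chocolate: 2227 × 3/16 = 417.5625
  yellow: 2227 × 4/16 = 556.75
χ² = Σ (O − E)² / E
  black: (1269 − 1252.6875)² / 1252.6875 = 0.2124
  chocolate: (416 − 417.5625)² / 417.5625 = 0.0058
  yellow: (542 − 556.75)² / 556.75 = 0.3908
χ² = 0.2124 + 0.0058 + 0.3908 = 0.609

0.609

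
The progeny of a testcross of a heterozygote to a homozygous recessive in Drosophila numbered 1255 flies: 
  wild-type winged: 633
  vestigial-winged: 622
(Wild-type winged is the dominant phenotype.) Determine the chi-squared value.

0.096

A testcross of a heterozygote (Aa × aa) gives a 1:1 phenotypic ratio.
Under the 1:1 hypothesis (Σ ratio = 2, N = 1255):
  wild-type winged: 1255 × 1/2 = 627.5
  vestigial-winged: 1255 × 1/2 = 627.5
χ² = Σ (O − E)² / E
  wild-type winged: (633 − 627.5)² / 627.5 = 0.0482
  vestigial-winged: (622 − 627.5)² / 627.5 = 0.0482
χ² = 0.0482 + 0.0482 = 0.0964 ≈ 0.096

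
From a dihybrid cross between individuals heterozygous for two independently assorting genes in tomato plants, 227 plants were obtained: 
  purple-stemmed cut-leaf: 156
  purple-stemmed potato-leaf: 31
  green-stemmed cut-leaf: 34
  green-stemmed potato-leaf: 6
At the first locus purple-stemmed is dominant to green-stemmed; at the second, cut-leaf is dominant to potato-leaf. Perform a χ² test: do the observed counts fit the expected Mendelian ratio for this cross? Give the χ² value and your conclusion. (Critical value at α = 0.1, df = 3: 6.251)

15.866; not consistent

A dihybrid F₂ with independent assortment and complete dominance at both loci gives a 9:3:3:1 phenotypic ratio.
Total ratio parts = 16. Expected numbers out of 227:
  purple-stemmed cut-leaf: 227 × 9/16 = 127.6875
  purple-stemmed potato-leaf: 227 × 3/16 = 42.5625
  green-stemmed cut-leaf: 227 × 3/16 = 42.5625
  green-stemmed potato-leaf: 227 × 1/16 = 14.1875
χ² = Σ (O − E)² / E
  purple-stemmed cut-leaf: (156 − 127.6875)² / 127.6875 = 6.2778
  purple-stemmed potato-leaf: (31 − 42.5625)² / 42.5625 = 3.1411
  green-stemmed cut-leaf: (34 − 42.5625)² / 42.5625 = 1.7226
  green-stemmed potato-leaf: (6 − 14.1875)² / 14.1875 = 4.7249
χ² = 6.2778 + 3.1411 + 1.7226 + 4.7249 = 15.8664 ≈ 15.866
Degrees of freedom = 4 − 1 = 3; critical value at α = 0.1 is 6.251.
Since 15.866 > 6.251, we reject the null hypothesis — the data do not fit the 9:3:3:1 ratio.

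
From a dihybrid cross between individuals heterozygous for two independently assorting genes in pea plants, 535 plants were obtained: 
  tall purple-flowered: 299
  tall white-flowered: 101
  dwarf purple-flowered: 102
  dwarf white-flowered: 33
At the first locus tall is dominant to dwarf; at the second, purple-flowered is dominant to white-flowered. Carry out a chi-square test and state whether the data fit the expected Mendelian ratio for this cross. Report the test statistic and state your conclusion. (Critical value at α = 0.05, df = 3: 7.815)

A dihybrid F₂ with independent assortment and complete dominance at both loci gives a 9:3:3:1 phenotypic ratio.
Total ratio parts = 16. Expected numbers out of 535:
  tall purple-flowered: 535 × 9/16 = 300.9375
  tall white-flowered: 535 × 3/16 = 100.3125
  dwarf purple-flowered: 535 × 3/16 = 100.3125
  dwarf white-flowered: 535 × 1/16 = 33.4375
χ² = Σ (O − E)² / E
  tall purple-flowered: (299 − 300.9375)² / 300.9375 = 0.0125
  tall white-flowered: (101 − 100.3125)² / 100.3125 = 0.0047
  dwarf purple-flowered: (102 − 100.3125)² / 100.3125 = 0.0284
  dwarf white-flowered: (33 − 33.4375)² / 33.4375 = 0.0057
χ² = 0.0125 + 0.0047 + 0.0284 + 0.0057 = 0.0513 ≈ 0.051
Degrees of freedom = 4 − 1 = 3; critical value at α = 0.05 is 7.815.
Since 0.051 < 7.815, we fail to reject the null hypothesis — the data are consistent with the 9:3:3:1 ratio.

0.051; consistent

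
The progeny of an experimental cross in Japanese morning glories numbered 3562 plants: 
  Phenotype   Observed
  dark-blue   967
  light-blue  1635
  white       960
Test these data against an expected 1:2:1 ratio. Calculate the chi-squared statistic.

23.965

Total ratio parts = 4. Expected numbers out of 3562:
  dark-blue: 3562 × 1/4 = 890.5
  light-blue: 3562 × 2/4 = 1781
  white: 3562 × 1/4 = 890.5
χ² = Σ (O − E)² / E
  dark-blue: (967 − 890.5)² / 890.5 = 6.5719
  light-blue: (1635 − 1781)² / 1781 = 11.9686
  white: (960 − 890.5)² / 890.5 = 5.4242
χ² = 6.5719 + 11.9686 + 5.4242 = 23.9647 ≈ 23.965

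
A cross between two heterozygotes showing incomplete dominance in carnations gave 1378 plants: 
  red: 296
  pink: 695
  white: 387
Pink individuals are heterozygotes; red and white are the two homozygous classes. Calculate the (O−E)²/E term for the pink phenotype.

0.052

With incomplete dominance, a heterozygote × heterozygote cross gives a 1:2:1 phenotypic ratio.
Under the 1:2:1 hypothesis (Σ ratio = 4, N = 1378):
  red: 1378 × 1/4 = 344.5
  pink: 1378 × 2/4 = 689
  white: 1378 × 1/4 = 344.5
Contribution of pink: (695 − 689)² / 689 = 0.0522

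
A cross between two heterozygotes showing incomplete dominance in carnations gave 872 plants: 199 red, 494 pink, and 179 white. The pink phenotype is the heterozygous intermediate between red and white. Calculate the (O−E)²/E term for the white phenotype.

6.977

With incomplete dominance, a heterozygote × heterozygote cross gives a 1:2:1 phenotypic ratio.
Expected counts for N = 872 under a 1:2:1 ratio (total parts = 4):
  red: 872 × 1/4 = 218
  pink: 872 × 2/4 = 436
  white: 872 × 1/4 = 218
Contribution of white: (179 − 218)² / 218 = 6.9771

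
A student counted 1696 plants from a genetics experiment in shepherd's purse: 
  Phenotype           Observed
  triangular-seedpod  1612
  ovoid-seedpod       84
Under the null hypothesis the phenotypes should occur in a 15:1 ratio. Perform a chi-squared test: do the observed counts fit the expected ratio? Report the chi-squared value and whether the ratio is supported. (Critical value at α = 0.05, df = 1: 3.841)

4.870; not consistent

The 15:1 ratio has 16 parts, so with N = 1696 the expected counts are:
  triangular-seedpod: 1696 × 15/16 = 1590
  ovoid-seedpod: 1696 × 1/16 = 106
χ² = Σ (O − E)² / E
  triangular-seedpod: (1612 − 1590)² / 1590 = 0.3044
  ovoid-seedpod: (84 − 106)² / 106 = 4.5660
χ² = 0.3044 + 4.5660 = 4.8704 ≈ 4.870
Degrees of freedom = 2 − 1 = 1; critical value at α = 0.05 is 3.841.
Since 4.870 > 3.841, we reject the null hypothesis — the data do not fit the 15:1 ratio.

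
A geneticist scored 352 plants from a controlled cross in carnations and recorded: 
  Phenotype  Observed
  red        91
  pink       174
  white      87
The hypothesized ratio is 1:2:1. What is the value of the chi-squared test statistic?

Under the 1:2:1 hypothesis (Σ ratio = 4, N = 352):
  red: 352 × 1/4 = 88
  pink: 352 × 2/4 = 176
  white: 352 × 1/4 = 88
χ² = Σ (O − E)² / E
  red: (91 − 88)² / 88 = 0.1023
  pink: (174 − 176)² / 176 = 0.0227
  white: (87 − 88)² / 88 = 0.0114
χ² = 0.1023 + 0.0227 + 0.0114 = 0.1364 ≈ 0.136

0.136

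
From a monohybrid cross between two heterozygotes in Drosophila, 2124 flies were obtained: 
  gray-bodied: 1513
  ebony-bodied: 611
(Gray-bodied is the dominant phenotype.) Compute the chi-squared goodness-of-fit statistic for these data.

16.070

For a monohybrid cross between heterozygotes with complete dominance, the expected phenotypic ratio is 3:1.
Under the 3:1 hypothesis (Σ ratio = 4, N = 2124):
  gray-bodied: 2124 × 3/4 = 1593
  ebony-bodied: 2124 × 1/4 = 531
χ² = Σ (O − E)² / E
  gray-bodied: (1513 − 1593)² / 1593 = 4.0176
  ebony-bodied: (611 − 531)² / 531 = 12.0527
χ² = 4.0176 + 12.0527 = 16.0703 ≈ 16.070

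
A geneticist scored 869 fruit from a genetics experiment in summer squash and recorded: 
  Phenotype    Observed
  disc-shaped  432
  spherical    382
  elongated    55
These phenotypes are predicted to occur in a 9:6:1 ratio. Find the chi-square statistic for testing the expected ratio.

16.278

Expected counts for N = 869 under a 9:6:1 ratio (total parts = 16):
  disc-shaped: 869 × 9/16 = 488.8125
  spherical: 869 × 6/16 = 325.875
  elongated: 869 × 1/16 = 54.3125
χ² = Σ (O − E)² / E
  disc-shaped: (432 − 488.8125)² / 488.8125 = 6.6031
  spherical: (382 − 325.875)² / 325.875 = 9.6663
  elongated: (55 − 54.3125)² / 54.3125 = 0.0087
χ² = 6.6031 + 9.6663 + 0.0087 = 16.2781 ≈ 16.278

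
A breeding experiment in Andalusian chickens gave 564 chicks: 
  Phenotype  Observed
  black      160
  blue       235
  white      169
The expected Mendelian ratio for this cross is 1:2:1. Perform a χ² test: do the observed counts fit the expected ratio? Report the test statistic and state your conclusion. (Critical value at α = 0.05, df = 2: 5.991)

15.954; not consistent

The 1:2:1 ratio has 4 parts, so with N = 564 the expected counts are:
  black: 564 × 1/4 = 141
  blue: 564 × 2/4 = 282
  white: 564 × 1/4 = 141
χ² = Σ (O − E)² / E
  black: (160 − 141)² / 141 = 2.5603
  blue: (235 − 282)² / 282 = 7.8333
  white: (169 − 141)² / 141 = 5.5603
χ² = 2.5603 + 7.8333 + 5.5603 = 15.9539 ≈ 15.954
Degrees of freedom = 3 − 1 = 2; critical value at α = 0.05 is 5.991.
Since 15.954 > 5.991, we reject the null hypothesis — the data do not fit the 1:2:1 ratio.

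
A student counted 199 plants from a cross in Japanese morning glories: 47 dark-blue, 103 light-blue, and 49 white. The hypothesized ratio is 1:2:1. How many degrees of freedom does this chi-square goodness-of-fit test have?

2

A goodness-of-fit test with 3 phenotype classes has df = 3 − 1 = 2.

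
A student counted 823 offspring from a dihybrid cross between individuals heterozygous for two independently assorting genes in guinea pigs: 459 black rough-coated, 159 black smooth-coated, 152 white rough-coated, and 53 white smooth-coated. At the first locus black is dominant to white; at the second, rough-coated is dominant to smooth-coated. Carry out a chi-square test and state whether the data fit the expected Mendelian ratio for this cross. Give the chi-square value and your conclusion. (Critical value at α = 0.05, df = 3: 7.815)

0.258; consistent

A dihybrid F₂ with independent assortment and complete dominance at both loci gives a 9:3:3:1 phenotypic ratio.
The 9:3:3:1 ratio has 16 parts, so with N = 823 the expected counts are:
  black rough-coated: 823 × 9/16 = 462.9375
  black smooth-coated: 823 × 3/16 = 154.3125
  white rough-coated: 823 × 3/16 = 154.3125
  white smooth-coated: 823 × 1/16 = 51.4375
χ² = Σ (O − E)² / E
  black rough-coated: (459 − 462.9375)² / 462.9375 = 0.0335
  black smooth-coated: (159 − 154.3125)² / 154.3125 = 0.1424
  white rough-coated: (152 − 154.3125)² / 154.3125 = 0.0347
  white smooth-coated: (53 − 51.4375)² / 51.4375 = 0.0475
χ² = 0.0335 + 0.1424 + 0.0347 + 0.0475 = 0.2581 ≈ 0.258
Degrees of freedom = 4 − 1 = 3; critical value at α = 0.05 is 7.815.
Since 0.258 < 7.815, we fail to reject the null hypothesis — the data are consistent with the 9:3:3:1 ratio.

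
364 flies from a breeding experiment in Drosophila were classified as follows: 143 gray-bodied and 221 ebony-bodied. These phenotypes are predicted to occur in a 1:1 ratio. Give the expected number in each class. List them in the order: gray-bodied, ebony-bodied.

Under the 1:1 hypothesis (Σ ratio = 2, N = 364):
  gray-bodied: 364 × 1/2 = 182
  ebony-bodied: 364 × 1/2 = 182

182, 182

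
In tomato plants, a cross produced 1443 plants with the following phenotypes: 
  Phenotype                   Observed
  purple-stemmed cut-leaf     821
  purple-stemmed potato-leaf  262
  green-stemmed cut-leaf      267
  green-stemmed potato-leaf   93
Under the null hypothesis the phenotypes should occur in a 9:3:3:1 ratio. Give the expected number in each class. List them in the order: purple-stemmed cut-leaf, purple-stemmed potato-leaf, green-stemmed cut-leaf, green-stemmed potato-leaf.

Expected counts for N = 1443 under a 9:3:3:1 ratio (total parts = 16):
  purple-stemmed cut-leaf: 1443 × 9/16 = 811.6875
  purple-stemmed potato-leaf: 1443 × 3/16 = 270.5625
  green-stemmed cut-leaf: 1443 × 3/16 = 270.5625
  green-stemmed potato-leaf: 1443 × 1/16 = 90.1875

811.6875, 270.5625, 270.5625, 90.1875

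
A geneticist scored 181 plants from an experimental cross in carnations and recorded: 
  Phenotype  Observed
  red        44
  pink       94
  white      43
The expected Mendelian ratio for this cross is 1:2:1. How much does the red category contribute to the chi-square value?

The 1:2:1 ratio has 4 parts, so with N = 181 the expected counts are:
  red: 181 × 1/4 = 45.25
  pink: 181 × 2/4 = 90.5
  white: 181 × 1/4 = 45.25
Contribution of red: (44 − 45.25)² / 45.25 = 0.0345

0.035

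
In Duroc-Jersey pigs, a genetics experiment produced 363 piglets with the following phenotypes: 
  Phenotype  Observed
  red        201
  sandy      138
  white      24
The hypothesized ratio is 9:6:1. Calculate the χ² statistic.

Expected counts for N = 363 under a 9:6:1 ratio (total parts = 16):
  red: 363 × 9/16 = 204.1875
  sandy: 363 × 6/16 = 136.125
  white: 363 × 1/16 = 22.6875
χ² = Σ (O − E)² / E
  red: (201 − 204.1875)² / 204.1875 = 0.0498
  sandy: (138 − 136.125)² / 136.125 = 0.0258
  white: (24 − 22.6875)² / 22.6875 = 0.0759
χ² = 0.0498 + 0.0258 + 0.0759 = 0.1515 ≈ 0.152

0.152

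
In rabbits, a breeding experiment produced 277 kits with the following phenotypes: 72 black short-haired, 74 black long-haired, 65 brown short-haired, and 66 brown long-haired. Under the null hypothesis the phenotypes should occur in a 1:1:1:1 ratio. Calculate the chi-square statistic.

Expected counts for N = 277 under a 1:1:1:1 ratio (total parts = 4):
  black short-haired: 277 × 1/4 = 69.25
  black long-haired: 277 × 1/4 = 69.25
  brown short-haired: 277 × 1/4 = 69.25
  brown long-haired: 277 × 1/4 = 69.25
χ² = Σ (O − E)² / E
  black short-haired: (72 − 69.25)² / 69.25 = 0.1092
  black long-haired: (74 − 69.25)² / 69.25 = 0.3258
  brown short-haired: (65 − 69.25)² / 69.25 = 0.2608
  brown long-haired: (66 − 69.25)² / 69.25 = 0.1525
χ² = 0.1092 + 0.3258 + 0.2608 + 0.1525 = 0.8483 ≈ 0.848

0.848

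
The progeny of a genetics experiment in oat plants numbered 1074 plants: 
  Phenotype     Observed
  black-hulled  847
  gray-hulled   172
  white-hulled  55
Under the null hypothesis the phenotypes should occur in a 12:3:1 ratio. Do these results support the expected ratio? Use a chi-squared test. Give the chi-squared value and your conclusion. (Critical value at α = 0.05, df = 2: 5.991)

8.613; not consistent

Total ratio parts = 16. Expected numbers out of 1074:
  black-hulled: 1074 × 12/16 = 805.5
  gray-hulled: 1074 × 3/16 = 201.375
  white-hulled: 1074 × 1/16 = 67.125
χ² = Σ (O − E)² / E
  black-hulled: (847 − 805.5)² / 805.5 = 2.1381
  gray-hulled: (172 − 201.375)² / 201.375 = 4.2850
  white-hulled: (55 − 67.125)² / 67.125 = 2.1902
χ² = 2.1381 + 4.2850 + 2.1902 = 8.6133 ≈ 8.613
Degrees of freedom = 3 − 1 = 2; critical value at α = 0.05 is 5.991.
Since 8.613 > 5.991, we reject the null hypothesis — the data do not fit the 12:3:1 ratio.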